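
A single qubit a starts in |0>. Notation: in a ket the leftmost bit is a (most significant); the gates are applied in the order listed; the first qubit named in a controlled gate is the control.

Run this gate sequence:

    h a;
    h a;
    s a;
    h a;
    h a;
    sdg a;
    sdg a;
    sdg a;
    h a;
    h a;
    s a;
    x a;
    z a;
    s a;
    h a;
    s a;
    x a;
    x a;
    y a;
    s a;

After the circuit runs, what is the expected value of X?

The expectation value of X is 1.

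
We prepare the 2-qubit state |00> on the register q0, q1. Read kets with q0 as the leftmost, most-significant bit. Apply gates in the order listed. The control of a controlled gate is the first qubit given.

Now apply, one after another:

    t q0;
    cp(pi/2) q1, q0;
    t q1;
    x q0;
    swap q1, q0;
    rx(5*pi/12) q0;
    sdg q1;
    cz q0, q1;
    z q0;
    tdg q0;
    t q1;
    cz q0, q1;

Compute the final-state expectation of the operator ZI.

The expectation value of ZI is -sqrt(2)/4 + sqrt(6)/4.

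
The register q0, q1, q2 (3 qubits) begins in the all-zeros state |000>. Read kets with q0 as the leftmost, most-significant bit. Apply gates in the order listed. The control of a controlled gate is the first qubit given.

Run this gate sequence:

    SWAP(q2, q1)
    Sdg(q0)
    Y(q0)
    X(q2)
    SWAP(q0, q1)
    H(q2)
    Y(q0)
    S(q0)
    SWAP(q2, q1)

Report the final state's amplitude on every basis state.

After the circuit, the state carries amplitude -sqrt(2)*I/2 on |101>, sqrt(2)*I/2 on |111>, and 0 on every other basis state.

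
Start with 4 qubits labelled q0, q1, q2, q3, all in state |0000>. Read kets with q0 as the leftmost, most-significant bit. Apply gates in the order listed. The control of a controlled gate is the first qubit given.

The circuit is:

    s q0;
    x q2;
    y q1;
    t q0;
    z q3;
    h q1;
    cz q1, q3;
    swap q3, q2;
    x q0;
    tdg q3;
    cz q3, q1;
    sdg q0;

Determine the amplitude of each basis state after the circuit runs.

After the circuit, the state carries amplitude -sqrt(2)*exp(3*I*pi/4)/2 on |1001>, -sqrt(2)*exp(3*I*pi/4)/2 on |1101>, and 0 on every other basis state.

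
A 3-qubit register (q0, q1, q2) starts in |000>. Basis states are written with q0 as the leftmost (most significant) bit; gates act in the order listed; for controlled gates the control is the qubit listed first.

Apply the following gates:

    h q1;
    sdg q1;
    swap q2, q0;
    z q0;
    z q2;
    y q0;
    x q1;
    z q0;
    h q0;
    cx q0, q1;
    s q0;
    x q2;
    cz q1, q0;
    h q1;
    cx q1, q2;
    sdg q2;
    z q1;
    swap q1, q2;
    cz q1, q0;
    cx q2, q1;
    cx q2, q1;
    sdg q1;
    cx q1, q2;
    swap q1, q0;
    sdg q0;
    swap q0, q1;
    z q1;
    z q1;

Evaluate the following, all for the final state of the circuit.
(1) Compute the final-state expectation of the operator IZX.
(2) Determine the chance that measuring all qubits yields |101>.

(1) The observable IZX averages to 0. Key observation: gates 20-21 undo each other exactly, leaving only the rest of the circuit to track.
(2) Outcome |101> occurs with probability 1/4.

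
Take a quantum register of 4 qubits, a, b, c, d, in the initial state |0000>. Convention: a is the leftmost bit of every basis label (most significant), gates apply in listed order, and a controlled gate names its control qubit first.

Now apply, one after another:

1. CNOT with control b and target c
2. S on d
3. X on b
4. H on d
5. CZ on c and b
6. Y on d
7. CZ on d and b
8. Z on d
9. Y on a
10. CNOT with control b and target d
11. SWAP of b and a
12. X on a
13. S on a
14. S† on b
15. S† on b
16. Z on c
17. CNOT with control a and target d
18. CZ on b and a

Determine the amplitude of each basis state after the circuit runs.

The resulting statevector has amplitude sqrt(2)/2 on |0100>, -sqrt(2)/2 on |0101>, and 0 on every other basis state.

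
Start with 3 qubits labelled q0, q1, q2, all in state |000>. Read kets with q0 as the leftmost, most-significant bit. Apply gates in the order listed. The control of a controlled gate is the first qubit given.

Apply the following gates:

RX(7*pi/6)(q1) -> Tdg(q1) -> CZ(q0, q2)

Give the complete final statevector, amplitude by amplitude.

The final amplitudes are -sqrt(6)/4 + sqrt(2)/4 on |000>, (-sqrt(6) - sqrt(2))*exp(I*pi/4)/4 on |010>, and 0 on every other basis state.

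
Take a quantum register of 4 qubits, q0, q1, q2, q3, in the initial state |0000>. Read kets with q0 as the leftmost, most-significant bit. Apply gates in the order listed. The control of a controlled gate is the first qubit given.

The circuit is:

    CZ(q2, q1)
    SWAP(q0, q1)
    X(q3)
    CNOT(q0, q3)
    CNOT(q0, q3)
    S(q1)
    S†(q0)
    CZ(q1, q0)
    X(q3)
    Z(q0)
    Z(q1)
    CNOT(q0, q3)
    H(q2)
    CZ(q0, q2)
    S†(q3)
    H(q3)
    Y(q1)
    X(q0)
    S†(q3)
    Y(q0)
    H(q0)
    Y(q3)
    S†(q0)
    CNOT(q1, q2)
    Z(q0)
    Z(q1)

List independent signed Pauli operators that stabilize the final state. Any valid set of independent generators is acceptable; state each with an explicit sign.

The stabilizer group can be generated by +YIII, +IIXI, -IIIY, -IZII, among other valid generating sets. Key observation: steps 4-5 multiply out to the identity, so the circuit reduces to the remaining gates.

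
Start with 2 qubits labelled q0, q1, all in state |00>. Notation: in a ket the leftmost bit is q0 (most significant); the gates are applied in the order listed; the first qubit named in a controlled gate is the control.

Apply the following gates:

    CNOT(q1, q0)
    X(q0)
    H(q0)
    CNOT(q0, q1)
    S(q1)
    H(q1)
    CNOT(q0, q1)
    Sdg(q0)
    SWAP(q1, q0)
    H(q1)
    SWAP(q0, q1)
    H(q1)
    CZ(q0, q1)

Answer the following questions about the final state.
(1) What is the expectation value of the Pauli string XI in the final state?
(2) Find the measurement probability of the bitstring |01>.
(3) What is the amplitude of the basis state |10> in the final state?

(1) The observable XI averages to 1.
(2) The probability of measuring |01> is 1/4.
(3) The amplitude on |10> is 1/2.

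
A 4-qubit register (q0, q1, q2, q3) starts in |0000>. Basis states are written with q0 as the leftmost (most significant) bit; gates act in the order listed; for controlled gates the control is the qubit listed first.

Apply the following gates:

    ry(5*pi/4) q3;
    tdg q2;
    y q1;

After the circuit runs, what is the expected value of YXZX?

The expectation value of YXZX is 0.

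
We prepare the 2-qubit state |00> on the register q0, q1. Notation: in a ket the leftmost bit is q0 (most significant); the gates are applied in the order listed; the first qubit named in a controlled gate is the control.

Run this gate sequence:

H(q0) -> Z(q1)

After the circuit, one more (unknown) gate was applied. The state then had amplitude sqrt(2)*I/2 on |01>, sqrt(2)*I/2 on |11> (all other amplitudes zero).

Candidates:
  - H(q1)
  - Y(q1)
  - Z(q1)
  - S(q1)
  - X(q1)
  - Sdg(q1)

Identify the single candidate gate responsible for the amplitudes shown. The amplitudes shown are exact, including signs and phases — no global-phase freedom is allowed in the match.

The unique candidate consistent with the amplitudes is Y(q1).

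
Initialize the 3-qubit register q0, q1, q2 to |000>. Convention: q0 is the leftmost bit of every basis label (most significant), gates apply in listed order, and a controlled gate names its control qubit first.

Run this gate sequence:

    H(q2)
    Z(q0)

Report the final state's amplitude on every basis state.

The final amplitudes are sqrt(2)/2 on |000>, sqrt(2)/2 on |001>, and 0 on every other basis state.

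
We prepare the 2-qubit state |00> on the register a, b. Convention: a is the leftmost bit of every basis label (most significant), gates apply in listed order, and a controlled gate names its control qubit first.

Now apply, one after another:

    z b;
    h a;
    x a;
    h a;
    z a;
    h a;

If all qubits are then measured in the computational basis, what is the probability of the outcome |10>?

Outcome |10> occurs with probability 1/2. Key observation: the block from step 2 through step 5 cancels to the identity and can be dropped.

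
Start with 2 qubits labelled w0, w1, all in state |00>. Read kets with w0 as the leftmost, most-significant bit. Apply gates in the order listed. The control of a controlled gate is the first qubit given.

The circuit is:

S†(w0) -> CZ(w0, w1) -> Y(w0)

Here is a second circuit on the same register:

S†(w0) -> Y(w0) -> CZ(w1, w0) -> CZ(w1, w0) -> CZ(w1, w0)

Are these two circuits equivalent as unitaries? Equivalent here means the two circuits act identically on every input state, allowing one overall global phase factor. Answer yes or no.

No — the two circuits implement different unitaries, even allowing a global phase.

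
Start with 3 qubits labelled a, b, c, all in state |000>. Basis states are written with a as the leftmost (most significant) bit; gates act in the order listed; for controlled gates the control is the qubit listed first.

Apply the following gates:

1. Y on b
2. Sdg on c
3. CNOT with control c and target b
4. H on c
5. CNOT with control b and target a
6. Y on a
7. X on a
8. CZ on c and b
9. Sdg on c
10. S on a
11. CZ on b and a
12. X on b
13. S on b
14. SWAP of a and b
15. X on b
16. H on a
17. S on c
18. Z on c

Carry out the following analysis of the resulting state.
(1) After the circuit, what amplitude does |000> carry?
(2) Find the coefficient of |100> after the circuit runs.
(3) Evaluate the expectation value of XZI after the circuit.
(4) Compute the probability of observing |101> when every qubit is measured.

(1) The final state's coefficient on |000> equals -I/2.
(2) The amplitude on |100> is -I/2.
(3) In the final state, XZI has expectation 1.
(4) The probability of measuring |101> is 1/4.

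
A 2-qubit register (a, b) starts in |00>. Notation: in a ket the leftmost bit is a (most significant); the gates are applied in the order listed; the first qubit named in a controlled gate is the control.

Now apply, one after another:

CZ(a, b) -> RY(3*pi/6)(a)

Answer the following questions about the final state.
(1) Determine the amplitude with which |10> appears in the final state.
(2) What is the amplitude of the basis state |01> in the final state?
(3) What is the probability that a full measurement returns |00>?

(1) The final state's coefficient on |10> equals sqrt(2)/2.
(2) |01> carries amplitude 0 in the final state.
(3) The probability of measuring |00> is 1/2.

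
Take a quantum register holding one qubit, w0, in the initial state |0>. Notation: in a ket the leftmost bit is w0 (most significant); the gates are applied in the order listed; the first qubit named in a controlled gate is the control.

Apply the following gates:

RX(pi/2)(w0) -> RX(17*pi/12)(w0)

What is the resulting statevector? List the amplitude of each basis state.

After the circuit, the state carries amplitude -sqrt(6*sqrt(2) + 12)/8 - sqrt(2*sqrt(2) + 4)/8 - sqrt(12 - 6*sqrt(2))/8 + sqrt(4 - 2*sqrt(2))/8 on |0>, I*(-sqrt(2*sqrt(2) + 4)/8 - sqrt(12 - 6*sqrt(2))/8 - sqrt(4 - 2*sqrt(2))/8 + sqrt(6*sqrt(2) + 12)/8) on |1>.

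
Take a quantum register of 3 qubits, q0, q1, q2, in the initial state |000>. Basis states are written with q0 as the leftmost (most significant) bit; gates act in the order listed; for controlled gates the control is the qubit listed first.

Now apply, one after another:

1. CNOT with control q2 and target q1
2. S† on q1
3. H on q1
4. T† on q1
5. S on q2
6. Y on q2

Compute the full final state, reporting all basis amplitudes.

After the circuit, the state carries amplitude sqrt(2)*I/2 on |001>, sqrt(2)*exp(I*pi/4)/2 on |011>, and 0 on every other basis state.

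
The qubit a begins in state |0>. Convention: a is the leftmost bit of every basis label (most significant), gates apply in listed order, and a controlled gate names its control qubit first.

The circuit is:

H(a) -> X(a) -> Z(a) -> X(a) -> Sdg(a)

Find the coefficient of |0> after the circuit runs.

|0> carries amplitude -sqrt(2)/2 in the final state.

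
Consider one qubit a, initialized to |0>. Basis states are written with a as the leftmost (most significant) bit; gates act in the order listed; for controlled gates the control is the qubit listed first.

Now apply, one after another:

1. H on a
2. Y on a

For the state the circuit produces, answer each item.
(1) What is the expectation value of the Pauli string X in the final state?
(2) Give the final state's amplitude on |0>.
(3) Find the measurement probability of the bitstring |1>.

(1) In the final state, X has expectation -1.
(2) |0> carries amplitude -sqrt(2)*I/2 in the final state.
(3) The probability of measuring |1> is 1/2.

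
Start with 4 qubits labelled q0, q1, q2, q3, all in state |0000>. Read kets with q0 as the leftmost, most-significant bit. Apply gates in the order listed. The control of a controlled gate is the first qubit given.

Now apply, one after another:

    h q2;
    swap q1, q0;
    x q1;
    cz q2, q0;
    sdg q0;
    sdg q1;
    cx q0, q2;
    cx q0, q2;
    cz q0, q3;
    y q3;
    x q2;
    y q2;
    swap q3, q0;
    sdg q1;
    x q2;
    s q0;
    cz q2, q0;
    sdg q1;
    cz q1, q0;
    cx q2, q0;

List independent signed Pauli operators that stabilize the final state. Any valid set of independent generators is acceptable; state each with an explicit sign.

The stabilizer group can be generated by +XIXI, -ZIZI, -IZII, +IIIZ, among other valid generating sets. Key observation: gates 7-8 undo each other exactly, leaving only the rest of the circuit to track.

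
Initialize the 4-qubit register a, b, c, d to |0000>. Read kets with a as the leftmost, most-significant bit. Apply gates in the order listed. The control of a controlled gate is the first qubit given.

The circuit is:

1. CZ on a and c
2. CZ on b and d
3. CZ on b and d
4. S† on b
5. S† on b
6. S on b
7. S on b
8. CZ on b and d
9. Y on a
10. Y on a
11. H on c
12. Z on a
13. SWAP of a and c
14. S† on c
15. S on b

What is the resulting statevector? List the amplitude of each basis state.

The final amplitudes are sqrt(2)/2 on |0000>, sqrt(2)/2 on |1000>, and 0 on every other basis state. Key observation: steps 3-8 multiply out to the identity, so the circuit reduces to the remaining gates.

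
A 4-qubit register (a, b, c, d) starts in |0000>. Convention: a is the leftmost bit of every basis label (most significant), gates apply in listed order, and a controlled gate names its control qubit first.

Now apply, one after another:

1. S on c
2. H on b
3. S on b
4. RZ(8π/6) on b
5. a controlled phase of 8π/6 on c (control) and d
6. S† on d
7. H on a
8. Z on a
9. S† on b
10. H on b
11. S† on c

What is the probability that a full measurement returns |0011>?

Outcome |0011> occurs with probability 0.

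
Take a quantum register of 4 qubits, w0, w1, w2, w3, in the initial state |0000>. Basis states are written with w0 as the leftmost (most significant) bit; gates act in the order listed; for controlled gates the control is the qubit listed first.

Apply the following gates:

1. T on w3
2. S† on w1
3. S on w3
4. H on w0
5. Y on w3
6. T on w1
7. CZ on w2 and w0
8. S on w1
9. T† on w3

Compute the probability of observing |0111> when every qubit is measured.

The probability of measuring |0111> is 0.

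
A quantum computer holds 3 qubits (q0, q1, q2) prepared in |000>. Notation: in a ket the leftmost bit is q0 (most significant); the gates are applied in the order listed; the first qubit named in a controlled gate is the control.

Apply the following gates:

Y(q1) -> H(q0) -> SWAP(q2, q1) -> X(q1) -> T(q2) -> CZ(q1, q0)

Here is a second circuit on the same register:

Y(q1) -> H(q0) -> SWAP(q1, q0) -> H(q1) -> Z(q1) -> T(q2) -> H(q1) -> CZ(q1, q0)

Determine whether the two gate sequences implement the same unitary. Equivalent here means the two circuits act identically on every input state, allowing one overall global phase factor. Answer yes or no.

No: there is an input state on which the two circuits produce genuinely different outputs (not merely differing by a phase).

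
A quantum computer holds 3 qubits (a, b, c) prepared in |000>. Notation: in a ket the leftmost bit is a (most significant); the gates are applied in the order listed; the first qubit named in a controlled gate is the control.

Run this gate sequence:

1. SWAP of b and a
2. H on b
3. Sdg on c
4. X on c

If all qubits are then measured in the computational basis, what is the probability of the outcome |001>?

A full measurement returns |001> with probability 1/2.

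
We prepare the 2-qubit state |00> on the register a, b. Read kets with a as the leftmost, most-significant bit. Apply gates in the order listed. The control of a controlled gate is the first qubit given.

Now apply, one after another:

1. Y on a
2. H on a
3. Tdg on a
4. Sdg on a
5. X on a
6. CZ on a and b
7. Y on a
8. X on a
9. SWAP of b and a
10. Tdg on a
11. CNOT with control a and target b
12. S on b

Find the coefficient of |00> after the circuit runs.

The final state's coefficient on |00> equals -sqrt(2)*exp(I*pi/4)/2.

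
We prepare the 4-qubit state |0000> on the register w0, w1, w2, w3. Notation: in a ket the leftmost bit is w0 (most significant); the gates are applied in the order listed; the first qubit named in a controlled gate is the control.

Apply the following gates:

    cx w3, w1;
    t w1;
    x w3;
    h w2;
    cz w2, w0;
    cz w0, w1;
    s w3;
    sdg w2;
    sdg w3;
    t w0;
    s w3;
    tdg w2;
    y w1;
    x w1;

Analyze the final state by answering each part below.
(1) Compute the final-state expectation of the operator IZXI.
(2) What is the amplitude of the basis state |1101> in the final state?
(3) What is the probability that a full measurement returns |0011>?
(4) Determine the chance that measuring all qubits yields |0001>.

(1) The expectation value of IZXI is -sqrt(2)/2.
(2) The amplitude on |1101> is 0.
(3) The probability of measuring |0011> is 1/2.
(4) The probability of measuring |0001> is 1/2.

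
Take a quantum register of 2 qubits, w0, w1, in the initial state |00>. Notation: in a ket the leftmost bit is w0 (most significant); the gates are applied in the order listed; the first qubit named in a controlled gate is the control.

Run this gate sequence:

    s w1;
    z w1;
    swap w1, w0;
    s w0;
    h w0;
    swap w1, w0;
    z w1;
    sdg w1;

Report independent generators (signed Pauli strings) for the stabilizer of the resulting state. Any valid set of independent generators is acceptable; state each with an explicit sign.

One valid set of independent stabilizer generators is +IY, +ZI (any independent generating set of the same group is equally correct).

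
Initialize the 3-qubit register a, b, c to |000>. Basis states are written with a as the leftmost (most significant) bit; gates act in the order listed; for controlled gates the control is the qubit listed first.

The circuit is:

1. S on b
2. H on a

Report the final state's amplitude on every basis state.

After the circuit, the state carries amplitude sqrt(2)/2 on |000>, sqrt(2)/2 on |100>, and 0 on every other basis state.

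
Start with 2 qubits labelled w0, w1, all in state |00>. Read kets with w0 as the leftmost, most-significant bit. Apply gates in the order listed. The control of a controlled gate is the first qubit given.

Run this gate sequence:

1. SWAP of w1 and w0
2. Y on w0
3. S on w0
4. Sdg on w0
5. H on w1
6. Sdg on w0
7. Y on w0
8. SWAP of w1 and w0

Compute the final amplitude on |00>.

The final state's coefficient on |00> equals -sqrt(2)*I/2.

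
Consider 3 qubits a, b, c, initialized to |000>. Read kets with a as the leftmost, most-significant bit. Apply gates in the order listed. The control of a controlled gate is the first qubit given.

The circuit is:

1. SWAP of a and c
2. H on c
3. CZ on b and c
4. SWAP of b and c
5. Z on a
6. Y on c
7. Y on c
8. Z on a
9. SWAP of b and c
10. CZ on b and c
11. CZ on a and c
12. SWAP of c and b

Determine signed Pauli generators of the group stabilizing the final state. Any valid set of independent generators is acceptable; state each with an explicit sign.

The stabilizer group can be generated by +IXI, +ZII, +IIZ, among other valid generating sets. Key observation: steps 3-10 multiply out to the identity, so the circuit reduces to the remaining gates.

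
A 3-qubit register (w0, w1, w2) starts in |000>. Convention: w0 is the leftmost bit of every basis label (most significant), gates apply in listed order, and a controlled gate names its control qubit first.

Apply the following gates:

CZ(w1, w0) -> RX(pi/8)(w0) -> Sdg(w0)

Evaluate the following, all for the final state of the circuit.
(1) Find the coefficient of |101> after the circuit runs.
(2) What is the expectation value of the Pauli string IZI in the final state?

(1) The final state's coefficient on |101> equals 0.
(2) In the final state, IZI has expectation 1.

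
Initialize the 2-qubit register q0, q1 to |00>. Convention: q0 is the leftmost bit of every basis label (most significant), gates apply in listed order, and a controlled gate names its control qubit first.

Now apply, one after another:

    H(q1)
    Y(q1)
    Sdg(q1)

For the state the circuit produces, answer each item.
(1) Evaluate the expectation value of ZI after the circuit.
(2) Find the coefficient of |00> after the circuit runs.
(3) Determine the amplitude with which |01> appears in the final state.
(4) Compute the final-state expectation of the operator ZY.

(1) In the final state, ZI has expectation 1.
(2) The amplitude on |00> is -sqrt(2)*I/2.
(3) The final state's coefficient on |01> equals sqrt(2)/2.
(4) The observable ZY averages to 1.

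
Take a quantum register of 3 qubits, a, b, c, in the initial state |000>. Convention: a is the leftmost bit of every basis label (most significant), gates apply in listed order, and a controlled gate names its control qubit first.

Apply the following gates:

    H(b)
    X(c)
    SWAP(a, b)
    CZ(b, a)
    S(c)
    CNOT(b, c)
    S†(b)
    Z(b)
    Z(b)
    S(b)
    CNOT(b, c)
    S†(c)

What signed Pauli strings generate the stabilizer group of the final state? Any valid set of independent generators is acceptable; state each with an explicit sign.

One valid set of independent stabilizer generators is +XII, +IZI, -IIZ (any independent generating set of the same group is equally correct). Key observation: steps 5-12 multiply out to the identity, so the circuit reduces to the remaining gates.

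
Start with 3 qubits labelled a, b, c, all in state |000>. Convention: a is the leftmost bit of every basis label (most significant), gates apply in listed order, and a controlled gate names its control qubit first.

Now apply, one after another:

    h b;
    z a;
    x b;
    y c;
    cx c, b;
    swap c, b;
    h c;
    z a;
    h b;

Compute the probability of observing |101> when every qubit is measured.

Outcome |101> occurs with probability 0.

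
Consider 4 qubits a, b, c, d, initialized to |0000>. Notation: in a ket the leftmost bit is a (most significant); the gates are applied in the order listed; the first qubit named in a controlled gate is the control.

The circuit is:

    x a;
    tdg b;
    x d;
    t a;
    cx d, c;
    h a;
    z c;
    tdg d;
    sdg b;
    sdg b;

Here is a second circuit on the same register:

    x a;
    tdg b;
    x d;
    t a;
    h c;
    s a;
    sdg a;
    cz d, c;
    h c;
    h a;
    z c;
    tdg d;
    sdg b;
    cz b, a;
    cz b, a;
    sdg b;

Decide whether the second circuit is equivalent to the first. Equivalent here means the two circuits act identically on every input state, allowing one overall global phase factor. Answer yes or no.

Yes, they are equivalent — the unitaries differ by at most a global phase.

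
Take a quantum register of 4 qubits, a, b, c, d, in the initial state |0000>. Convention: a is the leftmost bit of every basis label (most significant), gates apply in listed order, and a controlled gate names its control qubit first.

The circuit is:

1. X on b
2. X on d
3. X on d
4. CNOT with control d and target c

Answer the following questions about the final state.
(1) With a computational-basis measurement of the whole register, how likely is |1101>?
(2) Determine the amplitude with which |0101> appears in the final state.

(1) The probability of measuring |1101> is 0. Key observation: the block from step 2 through step 3 cancels to the identity and can be dropped.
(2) |0101> carries amplitude 0 in the final state.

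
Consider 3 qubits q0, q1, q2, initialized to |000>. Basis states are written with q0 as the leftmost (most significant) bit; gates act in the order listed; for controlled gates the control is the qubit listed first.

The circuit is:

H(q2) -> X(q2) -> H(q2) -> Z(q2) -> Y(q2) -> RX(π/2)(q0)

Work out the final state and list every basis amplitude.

The resulting statevector has amplitude sqrt(2)*I/2 on |001>, sqrt(2)/2 on |101>, and 0 on every other basis state.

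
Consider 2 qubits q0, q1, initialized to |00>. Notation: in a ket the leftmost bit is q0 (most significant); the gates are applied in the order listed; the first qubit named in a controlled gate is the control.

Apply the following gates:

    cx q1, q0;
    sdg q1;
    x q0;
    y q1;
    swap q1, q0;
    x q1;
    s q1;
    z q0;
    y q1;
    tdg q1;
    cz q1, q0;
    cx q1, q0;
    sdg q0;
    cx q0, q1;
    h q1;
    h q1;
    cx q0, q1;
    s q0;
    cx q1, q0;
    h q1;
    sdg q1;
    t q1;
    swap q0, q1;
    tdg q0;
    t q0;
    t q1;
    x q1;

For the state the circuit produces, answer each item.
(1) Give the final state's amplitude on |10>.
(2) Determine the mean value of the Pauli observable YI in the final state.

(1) The final state's coefficient on |10> equals -sqrt(2)*exp(3*I*pi/4)/2. Key observation: gates 12-19 undo each other exactly, leaving only the rest of the circuit to track.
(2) The expectation value of YI is sqrt(2)/2.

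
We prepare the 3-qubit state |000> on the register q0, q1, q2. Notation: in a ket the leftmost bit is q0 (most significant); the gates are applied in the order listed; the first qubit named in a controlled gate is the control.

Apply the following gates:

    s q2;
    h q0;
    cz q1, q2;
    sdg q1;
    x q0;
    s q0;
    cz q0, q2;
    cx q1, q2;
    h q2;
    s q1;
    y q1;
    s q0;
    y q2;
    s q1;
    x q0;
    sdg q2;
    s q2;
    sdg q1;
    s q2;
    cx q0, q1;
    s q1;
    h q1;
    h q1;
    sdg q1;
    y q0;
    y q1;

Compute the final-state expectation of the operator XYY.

The observable XYY averages to 0.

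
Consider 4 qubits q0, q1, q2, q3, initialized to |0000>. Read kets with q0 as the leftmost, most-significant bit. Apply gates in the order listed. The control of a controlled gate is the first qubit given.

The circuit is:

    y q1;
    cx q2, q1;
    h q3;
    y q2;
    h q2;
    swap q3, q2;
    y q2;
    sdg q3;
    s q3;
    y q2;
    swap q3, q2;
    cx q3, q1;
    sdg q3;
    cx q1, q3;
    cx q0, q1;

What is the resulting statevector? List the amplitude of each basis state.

The final amplitudes are I/2 on |0001>, -I/2 on |0011>, -1/2 on |0101>, 1/2 on |0111>, and 0 on every other basis state. Key observation: gates 6-11 undo each other exactly, leaving only the rest of the circuit to track.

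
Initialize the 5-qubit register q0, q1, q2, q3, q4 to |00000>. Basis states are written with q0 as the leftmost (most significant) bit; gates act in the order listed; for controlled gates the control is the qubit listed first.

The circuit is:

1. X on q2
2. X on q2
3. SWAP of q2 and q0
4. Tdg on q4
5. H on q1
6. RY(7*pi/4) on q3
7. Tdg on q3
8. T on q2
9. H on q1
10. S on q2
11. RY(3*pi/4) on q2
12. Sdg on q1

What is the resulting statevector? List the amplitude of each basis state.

The resulting statevector has amplitude -sqrt(2)/4 on |00000>, (-2 + sqrt(2))*exp(3*I*pi/4)/4 on |00010>, -1/2 - sqrt(2)/4 on |00100>, -sqrt(2)*exp(3*I*pi/4)/4 on |00110>, and 0 on every other basis state. Key observation: the block from step 1 through step 2 cancels to the identity and can be dropped.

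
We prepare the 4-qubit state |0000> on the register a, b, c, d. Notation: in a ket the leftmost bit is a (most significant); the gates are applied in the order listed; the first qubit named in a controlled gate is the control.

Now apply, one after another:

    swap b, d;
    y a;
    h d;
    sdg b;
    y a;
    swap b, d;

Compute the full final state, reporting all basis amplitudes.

After the circuit, the state carries amplitude sqrt(2)/2 on |0000>, sqrt(2)/2 on |0100>, and 0 on every other basis state.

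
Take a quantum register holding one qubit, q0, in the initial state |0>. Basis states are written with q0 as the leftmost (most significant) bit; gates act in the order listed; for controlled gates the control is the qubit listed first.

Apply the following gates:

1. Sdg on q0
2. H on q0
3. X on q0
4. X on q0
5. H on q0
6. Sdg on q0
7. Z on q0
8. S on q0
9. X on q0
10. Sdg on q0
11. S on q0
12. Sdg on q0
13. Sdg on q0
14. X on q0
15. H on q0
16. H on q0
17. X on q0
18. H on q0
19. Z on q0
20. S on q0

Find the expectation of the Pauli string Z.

The expectation value of Z is 0. Key observation: the block from step 3 through step 4 cancels to the identity and can be dropped.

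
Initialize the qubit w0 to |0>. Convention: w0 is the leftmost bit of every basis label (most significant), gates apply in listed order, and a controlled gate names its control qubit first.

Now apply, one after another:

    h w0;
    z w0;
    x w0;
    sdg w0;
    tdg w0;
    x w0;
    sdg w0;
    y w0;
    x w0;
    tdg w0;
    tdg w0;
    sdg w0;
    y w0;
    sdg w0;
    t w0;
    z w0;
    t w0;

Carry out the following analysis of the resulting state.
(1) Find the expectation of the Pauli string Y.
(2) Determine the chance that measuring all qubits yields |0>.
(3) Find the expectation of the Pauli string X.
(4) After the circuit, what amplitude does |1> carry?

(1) In the final state, Y has expectation sqrt(2)/2.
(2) The probability of measuring |0> is 1/2.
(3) The observable X averages to -sqrt(2)/2.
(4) The amplitude on |1> is -sqrt(2)*exp(I*pi/4)/2.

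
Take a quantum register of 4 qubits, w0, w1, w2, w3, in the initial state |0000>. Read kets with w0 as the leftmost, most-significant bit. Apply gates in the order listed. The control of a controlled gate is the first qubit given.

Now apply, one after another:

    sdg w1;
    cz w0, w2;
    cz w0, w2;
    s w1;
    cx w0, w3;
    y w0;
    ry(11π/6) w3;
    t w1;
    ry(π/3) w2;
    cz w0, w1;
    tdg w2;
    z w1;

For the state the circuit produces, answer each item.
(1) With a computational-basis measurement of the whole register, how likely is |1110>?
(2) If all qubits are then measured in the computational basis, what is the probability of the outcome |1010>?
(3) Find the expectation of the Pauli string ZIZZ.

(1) The probability of measuring |1110> is 0. Key observation: the block from step 1 through step 4 cancels to the identity and can be dropped.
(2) Outcome |1010> occurs with probability sqrt(3)/16 + 1/8.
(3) The observable ZIZZ averages to -sqrt(3)/4.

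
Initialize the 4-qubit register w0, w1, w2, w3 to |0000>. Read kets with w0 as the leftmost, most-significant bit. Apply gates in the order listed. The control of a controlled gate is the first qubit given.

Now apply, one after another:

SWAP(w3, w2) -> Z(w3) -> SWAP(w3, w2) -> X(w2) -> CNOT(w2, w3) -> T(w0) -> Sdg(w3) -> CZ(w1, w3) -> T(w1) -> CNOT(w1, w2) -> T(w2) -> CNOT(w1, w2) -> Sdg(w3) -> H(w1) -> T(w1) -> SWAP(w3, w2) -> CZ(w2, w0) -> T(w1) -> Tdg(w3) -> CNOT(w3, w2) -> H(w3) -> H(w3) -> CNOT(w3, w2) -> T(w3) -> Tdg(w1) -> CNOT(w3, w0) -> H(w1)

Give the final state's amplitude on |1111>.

|1111> carries amplitude -exp(I*pi/4)/2 + I/2 in the final state.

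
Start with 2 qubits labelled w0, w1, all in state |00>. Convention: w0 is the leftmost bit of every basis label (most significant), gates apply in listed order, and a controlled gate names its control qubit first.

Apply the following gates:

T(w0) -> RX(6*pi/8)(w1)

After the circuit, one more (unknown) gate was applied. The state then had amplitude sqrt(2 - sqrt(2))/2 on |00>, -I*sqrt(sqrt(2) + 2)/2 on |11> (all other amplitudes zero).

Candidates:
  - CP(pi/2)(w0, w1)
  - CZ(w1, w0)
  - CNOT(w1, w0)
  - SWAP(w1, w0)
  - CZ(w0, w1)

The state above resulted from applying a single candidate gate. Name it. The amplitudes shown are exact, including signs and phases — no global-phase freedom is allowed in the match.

It was CNOT(w1, w0) that produced the state shown.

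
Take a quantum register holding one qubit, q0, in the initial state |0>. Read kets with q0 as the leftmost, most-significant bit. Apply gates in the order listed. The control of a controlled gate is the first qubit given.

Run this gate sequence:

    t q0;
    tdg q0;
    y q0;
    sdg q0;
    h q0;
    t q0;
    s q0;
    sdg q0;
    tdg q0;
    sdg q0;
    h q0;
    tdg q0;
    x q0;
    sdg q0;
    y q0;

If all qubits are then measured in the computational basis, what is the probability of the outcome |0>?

A full measurement returns |0> with probability 1/2. Key observation: steps 6-9 multiply out to the identity, so the circuit reduces to the remaining gates.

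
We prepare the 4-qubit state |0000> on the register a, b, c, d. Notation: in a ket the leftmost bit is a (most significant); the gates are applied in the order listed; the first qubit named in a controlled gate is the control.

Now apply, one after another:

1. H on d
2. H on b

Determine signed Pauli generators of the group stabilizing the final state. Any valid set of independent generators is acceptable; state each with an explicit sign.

One valid set of independent stabilizer generators is +IXII, +IIIX, +ZIII, +IIZI (any independent generating set of the same group is equally correct).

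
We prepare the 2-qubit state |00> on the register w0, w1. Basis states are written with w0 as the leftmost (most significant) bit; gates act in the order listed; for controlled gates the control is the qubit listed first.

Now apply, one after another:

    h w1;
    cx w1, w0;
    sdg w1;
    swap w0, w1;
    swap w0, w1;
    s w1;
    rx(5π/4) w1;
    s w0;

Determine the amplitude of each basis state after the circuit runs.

After the circuit, the state carries amplitude -sqrt(4 - 2*sqrt(2))/4 on |00>, -I*sqrt(2*sqrt(2) + 4)/4 on |01>, sqrt(2*sqrt(2) + 4)/4 on |10>, -I*sqrt(4 - 2*sqrt(2))/4 on |11>.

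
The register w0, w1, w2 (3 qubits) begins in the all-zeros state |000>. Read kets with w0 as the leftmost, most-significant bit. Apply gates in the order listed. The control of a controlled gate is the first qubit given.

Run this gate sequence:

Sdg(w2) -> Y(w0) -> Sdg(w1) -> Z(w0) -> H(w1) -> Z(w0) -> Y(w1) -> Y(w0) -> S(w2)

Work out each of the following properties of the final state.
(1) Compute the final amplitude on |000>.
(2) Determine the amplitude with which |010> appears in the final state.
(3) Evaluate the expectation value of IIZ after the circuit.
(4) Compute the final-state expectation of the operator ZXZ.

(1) The final state's coefficient on |000> equals -sqrt(2)*I/2.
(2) The final state's coefficient on |010> equals sqrt(2)*I/2.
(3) The expectation value of IIZ is 1.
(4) The expectation value of ZXZ is -1.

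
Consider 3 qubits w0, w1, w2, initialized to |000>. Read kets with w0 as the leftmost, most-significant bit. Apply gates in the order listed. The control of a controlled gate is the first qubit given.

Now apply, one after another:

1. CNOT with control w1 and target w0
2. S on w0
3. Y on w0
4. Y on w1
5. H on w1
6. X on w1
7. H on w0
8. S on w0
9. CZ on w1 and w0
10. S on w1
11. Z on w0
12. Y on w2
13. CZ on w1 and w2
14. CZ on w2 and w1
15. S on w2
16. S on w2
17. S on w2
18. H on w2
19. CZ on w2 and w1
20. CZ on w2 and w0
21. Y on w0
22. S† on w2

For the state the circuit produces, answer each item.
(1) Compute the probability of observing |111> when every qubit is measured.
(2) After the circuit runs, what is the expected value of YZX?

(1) Outcome |111> occurs with probability 1/8.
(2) In the final state, YZX has expectation 0.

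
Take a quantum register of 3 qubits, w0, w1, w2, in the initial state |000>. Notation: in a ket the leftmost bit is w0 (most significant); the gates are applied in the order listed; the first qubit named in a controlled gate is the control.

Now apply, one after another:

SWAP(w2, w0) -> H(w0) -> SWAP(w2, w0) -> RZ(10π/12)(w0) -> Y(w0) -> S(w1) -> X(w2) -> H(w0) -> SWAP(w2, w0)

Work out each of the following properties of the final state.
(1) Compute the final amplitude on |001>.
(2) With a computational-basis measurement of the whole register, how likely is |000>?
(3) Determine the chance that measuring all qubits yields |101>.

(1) |001> carries amplitude -exp(I*pi/12)/2 in the final state.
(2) Outcome |000> occurs with probability 1/4.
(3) The probability of measuring |101> is 1/4.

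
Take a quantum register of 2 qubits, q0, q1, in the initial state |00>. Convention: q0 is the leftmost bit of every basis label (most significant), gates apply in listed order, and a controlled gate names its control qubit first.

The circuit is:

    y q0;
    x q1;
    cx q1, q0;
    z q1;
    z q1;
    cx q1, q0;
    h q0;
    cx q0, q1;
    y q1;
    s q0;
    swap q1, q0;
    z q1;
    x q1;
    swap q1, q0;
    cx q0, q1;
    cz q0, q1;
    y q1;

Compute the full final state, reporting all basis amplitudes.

The final amplitudes are -sqrt(2)/2 on |00>, 0 on |01>, sqrt(2)*I/2 on |10>, 0 on |11>.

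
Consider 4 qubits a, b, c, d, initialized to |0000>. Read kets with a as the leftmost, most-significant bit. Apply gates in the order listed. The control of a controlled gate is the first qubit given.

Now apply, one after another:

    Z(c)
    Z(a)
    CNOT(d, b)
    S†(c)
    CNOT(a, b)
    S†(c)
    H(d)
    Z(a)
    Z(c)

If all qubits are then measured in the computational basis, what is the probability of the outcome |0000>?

The probability of measuring |0000> is 1/2.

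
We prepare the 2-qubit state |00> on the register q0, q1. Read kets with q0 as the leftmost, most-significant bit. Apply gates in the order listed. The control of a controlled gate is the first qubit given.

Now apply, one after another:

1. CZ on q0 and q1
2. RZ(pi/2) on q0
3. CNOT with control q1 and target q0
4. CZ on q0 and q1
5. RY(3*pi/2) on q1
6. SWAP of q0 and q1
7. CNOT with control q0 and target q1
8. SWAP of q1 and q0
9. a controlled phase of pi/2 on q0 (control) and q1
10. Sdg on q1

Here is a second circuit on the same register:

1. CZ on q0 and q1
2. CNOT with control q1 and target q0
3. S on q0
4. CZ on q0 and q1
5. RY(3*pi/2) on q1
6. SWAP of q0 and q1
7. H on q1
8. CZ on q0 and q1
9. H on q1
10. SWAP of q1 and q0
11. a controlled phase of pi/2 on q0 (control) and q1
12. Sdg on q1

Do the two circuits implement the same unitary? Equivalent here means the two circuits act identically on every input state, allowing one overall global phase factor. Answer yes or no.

No: there is an input state on which the two circuits produce genuinely different outputs (not merely differing by a phase).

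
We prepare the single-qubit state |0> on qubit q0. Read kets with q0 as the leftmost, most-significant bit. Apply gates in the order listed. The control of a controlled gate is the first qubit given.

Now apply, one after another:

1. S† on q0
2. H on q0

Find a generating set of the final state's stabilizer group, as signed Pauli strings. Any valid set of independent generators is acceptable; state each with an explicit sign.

The final state is stabilized by the group generated by +X; other independent generating sets are equally valid.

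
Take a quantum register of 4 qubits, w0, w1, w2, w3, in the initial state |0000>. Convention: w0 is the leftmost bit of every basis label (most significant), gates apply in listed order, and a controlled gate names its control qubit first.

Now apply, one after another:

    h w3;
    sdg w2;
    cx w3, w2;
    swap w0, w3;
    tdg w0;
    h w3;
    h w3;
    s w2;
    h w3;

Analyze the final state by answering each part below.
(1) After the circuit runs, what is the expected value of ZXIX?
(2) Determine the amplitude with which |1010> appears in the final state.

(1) The expectation value of ZXIX is 0.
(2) The amplitude on |1010> is exp(I*pi/4)/2.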